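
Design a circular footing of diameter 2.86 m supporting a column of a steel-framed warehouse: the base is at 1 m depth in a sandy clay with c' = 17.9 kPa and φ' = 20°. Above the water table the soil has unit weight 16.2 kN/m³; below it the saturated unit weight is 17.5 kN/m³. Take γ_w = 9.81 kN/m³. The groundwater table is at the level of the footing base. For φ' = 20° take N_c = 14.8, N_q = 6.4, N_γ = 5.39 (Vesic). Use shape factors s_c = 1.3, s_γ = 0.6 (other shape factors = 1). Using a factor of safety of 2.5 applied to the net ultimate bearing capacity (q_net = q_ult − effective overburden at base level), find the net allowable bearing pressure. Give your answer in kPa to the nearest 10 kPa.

q_all(net) ≈ 190 kPa

Overburden at base level: q = 16.2 × 1 = 16.2 kPa.
Below the base the soil is submerged, so the ½γBN_γ term uses γ' = 17.5 − 9.81 = 7.69 kN/m³.
Cohesion term c·N_c·s_c = 17.9 × 14.8 × 1.3 = 344.4 kPa; surcharge term q·N_q = 16.2 × 6.4 = 103.68 kPa; self-weight term 0.5·γ·B·N_γ·s_γ = 0.5 × 7.69 × 2.86 × 5.39 × 0.6 = 35.563 kPa.
q_ult = 344.4 + 103.68 + 35.563 = 483.64 kPa.
Net ultimate: q_net = 483.64 − 16.2 = 467.44 kPa.
q_all(net) = 467.44 / 2.5 = 186.98 kPa.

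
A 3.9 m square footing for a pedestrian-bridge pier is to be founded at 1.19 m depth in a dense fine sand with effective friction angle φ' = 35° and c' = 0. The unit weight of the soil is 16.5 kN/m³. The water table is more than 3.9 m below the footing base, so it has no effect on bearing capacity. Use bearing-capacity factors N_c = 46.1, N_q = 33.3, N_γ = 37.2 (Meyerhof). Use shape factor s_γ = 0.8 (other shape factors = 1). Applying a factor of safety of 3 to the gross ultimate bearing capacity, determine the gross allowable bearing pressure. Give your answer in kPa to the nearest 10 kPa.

Effective surcharge at the founding depth q = γ·D_f = 16.5 × 1.19 = 19.635 kPa.
q_ult = q·N_q + 0.5·γ·B·N_γ·s_γ
     = 19.635 × 33.3 + 0.5 × 16.5 × 3.9 × 37.2 × 0.8
     = 653.85 + 957.53 = 1611.4 kPa.
q_all = q_ult / FS = 1611.4 / 3 = 537.12 kPa.

q_all ≈ 540 kPa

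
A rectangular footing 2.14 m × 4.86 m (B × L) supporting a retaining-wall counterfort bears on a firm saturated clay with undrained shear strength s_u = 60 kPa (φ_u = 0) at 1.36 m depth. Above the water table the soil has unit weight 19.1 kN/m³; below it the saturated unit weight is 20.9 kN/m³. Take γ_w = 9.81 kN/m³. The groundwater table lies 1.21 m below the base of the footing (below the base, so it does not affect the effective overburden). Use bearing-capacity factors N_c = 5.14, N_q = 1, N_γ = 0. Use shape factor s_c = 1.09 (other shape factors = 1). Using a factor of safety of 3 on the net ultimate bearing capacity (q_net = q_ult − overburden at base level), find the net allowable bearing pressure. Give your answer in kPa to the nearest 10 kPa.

q_all(net) ≈ 110 kPa

Overburden at base level: q = 19.1 × 1.36 = 25.976 kPa.
Cohesion term c·N_c·s_c = 60 × 5.14 × 1.09 = 336.16 kPa; surcharge term q·N_q = 25.976 × 1 = 25.976 kPa.
q_ult = 336.16 + 25.976 = 362.13 kPa.
q_net = 362.13 − 25.976 = 336.16 kPa.
q_all(net) = 336.16 / 3 = 112.05 kPa.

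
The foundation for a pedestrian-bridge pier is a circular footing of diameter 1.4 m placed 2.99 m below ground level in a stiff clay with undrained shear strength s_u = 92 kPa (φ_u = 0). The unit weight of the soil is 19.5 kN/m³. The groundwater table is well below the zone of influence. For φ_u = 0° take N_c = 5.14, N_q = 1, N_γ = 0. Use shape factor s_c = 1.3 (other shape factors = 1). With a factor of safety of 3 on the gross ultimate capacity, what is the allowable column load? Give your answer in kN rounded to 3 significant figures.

Overburden at base level: q = 19.5 × 2.99 = 58.305 kPa.
Cohesion term c·N_c·s_c = 92 × 5.14 × 1.3 = 614.74 kPa; surcharge term q·N_q = 58.305 × 1 = 58.305 kPa.
q_ult = 614.74 + 58.305 = 673.05 kPa.
Gross allowable pressure q_all = 673.05 / 3 = 224.35 kPa.
Footing area = 1.5394 m², so allowable column load = 224.35 × 1.5394 = 345.36 kN.

P_all ≈ 345 kN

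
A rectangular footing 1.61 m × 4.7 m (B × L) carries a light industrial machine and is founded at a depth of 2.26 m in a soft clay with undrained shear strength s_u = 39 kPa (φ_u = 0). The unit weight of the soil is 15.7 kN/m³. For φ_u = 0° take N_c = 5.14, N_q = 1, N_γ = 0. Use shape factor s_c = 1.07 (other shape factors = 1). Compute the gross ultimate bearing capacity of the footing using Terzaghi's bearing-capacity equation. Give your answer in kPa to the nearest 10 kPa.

Overburden at base level: q = 15.7 × 2.26 = 35.482 kPa.
Cohesion term c·N_c·s_c = 39 × 5.14 × 1.07 = 214.49 kPa; surcharge term q·N_q = 35.482 × 1 = 35.482 kPa.
q_ult = 214.49 + 35.482 = 249.97 kPa.

q_ult ≈ 250 kPa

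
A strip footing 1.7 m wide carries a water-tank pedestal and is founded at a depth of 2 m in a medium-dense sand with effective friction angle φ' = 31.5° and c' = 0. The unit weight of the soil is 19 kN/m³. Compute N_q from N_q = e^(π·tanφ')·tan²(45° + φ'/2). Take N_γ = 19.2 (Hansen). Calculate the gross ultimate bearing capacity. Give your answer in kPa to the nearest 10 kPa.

q_ult ≈ 1140 kPa

tan31.5° = 0.6128, so N_q = e^(π×0.6128)·tan²(60.75°) = 6.856 × 3.188 = 21.86.
Effective surcharge at the founding depth q = γ·D_f = 19 × 2 = 38 kPa.
q_ult = q·N_q + 0.5·γ·B·N_γ
     = 38 × 21.861 + 0.5 × 19 × 1.7 × 19.2
     = 830.72 + 310.08 = 1140.8 kPa.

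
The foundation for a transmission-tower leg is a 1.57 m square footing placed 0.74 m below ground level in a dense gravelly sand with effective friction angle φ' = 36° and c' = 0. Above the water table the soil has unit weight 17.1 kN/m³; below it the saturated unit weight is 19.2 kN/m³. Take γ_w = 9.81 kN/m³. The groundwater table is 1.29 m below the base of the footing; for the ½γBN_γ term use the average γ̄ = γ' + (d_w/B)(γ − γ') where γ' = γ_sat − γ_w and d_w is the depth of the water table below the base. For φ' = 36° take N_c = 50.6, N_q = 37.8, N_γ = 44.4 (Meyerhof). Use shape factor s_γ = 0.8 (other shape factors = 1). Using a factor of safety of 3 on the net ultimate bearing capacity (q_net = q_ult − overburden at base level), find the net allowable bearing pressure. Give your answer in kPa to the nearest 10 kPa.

Effective surcharge at the founding depth q = γ·D_f = 17.1 × 0.74 = 12.654 kPa.
With d_w = 1.29 m < B, γ̄ = 9.39 + (1.29/1.57) × (17.1 − 9.39) = 15.725 kN/m³.
q_ult = q·N_q + 0.5·γ·B·N_γ·s_γ
     = 12.654 × 37.8 + 0.5 × 15.725 × 1.57 × 44.4 × 0.8
     = 478.32 + 438.46 = 916.78 kPa.
q_net = 916.78 − 12.654 = 904.13 kPa.
q_all(net) = 904.13 / 3 = 301.38 kPa.

q_all(net) ≈ 300 kPa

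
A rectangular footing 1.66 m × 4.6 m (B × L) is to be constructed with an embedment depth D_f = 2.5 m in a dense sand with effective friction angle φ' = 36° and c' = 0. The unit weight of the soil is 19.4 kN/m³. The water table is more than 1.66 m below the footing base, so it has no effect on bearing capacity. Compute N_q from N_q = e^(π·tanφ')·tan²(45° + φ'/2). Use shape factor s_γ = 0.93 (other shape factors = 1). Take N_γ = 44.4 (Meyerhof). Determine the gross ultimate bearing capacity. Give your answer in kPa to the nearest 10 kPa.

tan36° = 0.7265, so N_q = e^(π×0.7265)·tan²(63°) = 9.801 × 3.852 = 37.75.
Overburden at base level: q = 19.4 × 2.5 = 48.5 kPa.
Surcharge term q·N_q = 48.5 × 37.752 = 1831 kPa; self-weight term 0.5·γ·B·N_γ·s_γ = 0.5 × 19.4 × 1.66 × 44.4 × 0.93 = 664.88 kPa.
q_ult = 1831 + 664.88 = 2495.9 kPa.

q_ult ≈ 2500 kPa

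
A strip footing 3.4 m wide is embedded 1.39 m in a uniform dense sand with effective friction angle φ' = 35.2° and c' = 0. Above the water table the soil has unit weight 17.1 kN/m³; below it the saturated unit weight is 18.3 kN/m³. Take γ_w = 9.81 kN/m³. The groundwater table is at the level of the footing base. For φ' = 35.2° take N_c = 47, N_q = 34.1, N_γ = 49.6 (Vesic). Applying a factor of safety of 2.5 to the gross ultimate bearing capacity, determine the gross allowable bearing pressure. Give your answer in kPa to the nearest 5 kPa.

q_all ≈ 610 kPa

Overburden at base level: q = 17.1 × 1.39 = 23.769 kPa.
Below the base the soil is submerged, so the ½γBN_γ term uses γ' = 18.3 − 9.81 = 8.49 kN/m³.
Surcharge term q·N_q = 23.769 × 34.1 = 810.52 kPa; self-weight term 0.5·γ·B·N_γ = 0.5 × 8.49 × 3.4 × 49.6 = 715.88 kPa.
q_ult = 810.52 + 715.88 = 1526.4 kPa.
q_all = q_ult / FS = 1526.4 / 2.5 = 610.56 kPa.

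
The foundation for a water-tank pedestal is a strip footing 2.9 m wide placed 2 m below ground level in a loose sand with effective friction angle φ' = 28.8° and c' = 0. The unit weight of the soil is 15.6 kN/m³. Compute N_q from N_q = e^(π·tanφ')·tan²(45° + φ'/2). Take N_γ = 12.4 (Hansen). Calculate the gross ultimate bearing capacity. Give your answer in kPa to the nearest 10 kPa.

q_ult ≈ 780 kPa

tan28.8° = 0.5498, so N_q = e^(π×0.5498)·tan²(59.4°) = 5.624 × 2.859 = 16.08.
Effective surcharge at the founding depth q = γ·D_f = 15.6 × 2 = 31.2 kPa.
q_ult = q·N_q + 0.5·γ·B·N_γ
     = 31.2 × 16.081 + 0.5 × 15.6 × 2.9 × 12.4
     = 501.73 + 280.49 = 782.21 kPa.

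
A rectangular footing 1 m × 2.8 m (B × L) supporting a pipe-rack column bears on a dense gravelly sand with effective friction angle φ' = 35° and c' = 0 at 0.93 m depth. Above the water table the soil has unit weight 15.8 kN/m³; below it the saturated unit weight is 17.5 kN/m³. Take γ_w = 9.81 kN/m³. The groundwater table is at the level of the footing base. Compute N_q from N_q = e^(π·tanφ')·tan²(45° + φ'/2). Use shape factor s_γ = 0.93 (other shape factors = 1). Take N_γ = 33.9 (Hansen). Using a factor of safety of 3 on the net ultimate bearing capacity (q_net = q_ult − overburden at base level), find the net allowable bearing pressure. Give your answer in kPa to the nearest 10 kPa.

N_q = e^(π·tan35°)·tan²(62.5°) = 33.3.
q = γ·D_f = 15.8 × 0.93 = 14.694 kPa.
For the ½γBN_γ term take γ' = 17.5 − 9.81 = 7.69 kN/m³ (soil below base is submerged).
q·N_q = 14.694 × 33.296 = 489.25 kPa
0.5·γ·B·N_γ·s_γ = 0.5 × 7.69 × 1 × 33.9 × 0.93 = 121.22 kPa
q_ult = 489.25 + 121.22 = 610.47 kPa.
q_net = 610.47 − 14.694 = 595.78 kPa.
q_all(net) = 595.78 / 3 = 198.59 kPa.

q_all(net) ≈ 200 kPa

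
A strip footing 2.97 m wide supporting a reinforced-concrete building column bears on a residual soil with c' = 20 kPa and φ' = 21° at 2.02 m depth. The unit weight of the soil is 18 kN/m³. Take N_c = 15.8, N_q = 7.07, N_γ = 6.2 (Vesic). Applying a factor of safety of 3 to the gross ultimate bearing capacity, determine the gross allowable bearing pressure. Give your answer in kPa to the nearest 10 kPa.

q_all ≈ 250 kPa

q = γ·D_f = 18 × 2.02 = 36.36 kPa.
c·N_c = 20 × 15.8 = 316 kPa
q·N_q = 36.36 × 7.07 = 257.07 kPa
0.5·γ·B·N_γ = 0.5 × 18 × 2.97 × 6.2 = 165.73 kPa
q_ult = 316 + 257.07 + 165.73 = 738.79 kPa.
q_all = q_ult / FS = 738.79 / 3 = 246.26 kPa.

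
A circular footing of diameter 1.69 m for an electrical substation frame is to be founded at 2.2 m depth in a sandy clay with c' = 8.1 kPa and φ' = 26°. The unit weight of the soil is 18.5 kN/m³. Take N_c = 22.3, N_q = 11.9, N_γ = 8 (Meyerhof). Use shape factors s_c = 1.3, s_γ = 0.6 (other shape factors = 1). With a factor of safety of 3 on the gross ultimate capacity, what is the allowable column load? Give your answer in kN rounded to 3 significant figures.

q = γ·D_f = 18.5 × 2.2 = 40.7 kPa.
c·N_c·s_c = 8.1 × 22.3 × 1.3 = 234.82 kPa
q·N_q = 40.7 × 11.9 = 484.33 kPa
0.5·γ·B·N_γ·s_γ = 0.5 × 18.5 × 1.69 × 8 × 0.6 = 75.036 kPa
q_ult = 234.82 + 484.33 + 75.036 = 794.18 kPa.
Gross allowable pressure q_all = 794.18 / 3 = 264.73 kPa.
Footing area = 2.2432 m², so allowable column load = 264.73 × 2.2432 = 593.84 kN.

P_all ≈ 594 kN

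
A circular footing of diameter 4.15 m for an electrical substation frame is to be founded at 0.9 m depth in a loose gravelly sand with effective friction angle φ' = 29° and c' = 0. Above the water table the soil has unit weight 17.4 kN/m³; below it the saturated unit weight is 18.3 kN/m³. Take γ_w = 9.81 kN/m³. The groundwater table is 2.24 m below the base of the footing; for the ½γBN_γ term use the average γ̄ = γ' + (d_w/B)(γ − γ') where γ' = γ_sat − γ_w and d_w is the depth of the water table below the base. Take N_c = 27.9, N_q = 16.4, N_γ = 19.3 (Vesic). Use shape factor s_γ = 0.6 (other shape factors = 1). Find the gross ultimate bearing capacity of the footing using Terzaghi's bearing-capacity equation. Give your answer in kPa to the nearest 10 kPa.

Effective surcharge at the founding depth q = γ·D_f = 17.4 × 0.9 = 15.66 kPa.
With d_w = 2.24 m < B, γ̄ = 8.49 + (2.24/4.15) × (17.4 − 8.49) = 13.299 kN/m³.
q_ult = q·N_q + 0.5·γ·B·N_γ·s_γ
     = 15.66 × 16.4 + 0.5 × 13.299 × 4.15 × 19.3 × 0.6
     = 256.82 + 319.56 = 576.39 kPa.

q_ult ≈ 580 kPa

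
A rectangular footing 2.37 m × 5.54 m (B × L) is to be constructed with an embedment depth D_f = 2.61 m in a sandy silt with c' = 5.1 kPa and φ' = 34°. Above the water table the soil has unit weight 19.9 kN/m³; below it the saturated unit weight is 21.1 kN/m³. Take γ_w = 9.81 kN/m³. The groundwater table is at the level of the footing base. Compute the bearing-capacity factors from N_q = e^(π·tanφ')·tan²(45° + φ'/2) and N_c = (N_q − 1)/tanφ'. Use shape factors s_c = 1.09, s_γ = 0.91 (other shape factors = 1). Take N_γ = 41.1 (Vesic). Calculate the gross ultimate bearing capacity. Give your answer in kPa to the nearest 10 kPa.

tan34° = 0.6745, so N_q = e^(π×0.6745)·tan²(62°) = 8.323 × 3.537 = 29.44.
N_c = (29.44 − 1)/tan34° = 42.16.
q = γ·D_f = 19.9 × 2.61 = 51.939 kPa.
For the ½γBN_γ term take γ' = 21.1 − 9.81 = 11.29 kN/m³ (soil below base is submerged).
c·N_c·s_c = 5.1 × 42.164 × 1.09 = 234.39 kPa
q·N_q = 51.939 × 29.44 = 1529.1 kPa
0.5·γ·B·N_γ·s_γ = 0.5 × 11.29 × 2.37 × 41.1 × 0.91 = 500.37 kPa
q_ult = 234.39 + 1529.1 + 500.37 = 2263.8 kPa.

q_ult ≈ 2260 kPa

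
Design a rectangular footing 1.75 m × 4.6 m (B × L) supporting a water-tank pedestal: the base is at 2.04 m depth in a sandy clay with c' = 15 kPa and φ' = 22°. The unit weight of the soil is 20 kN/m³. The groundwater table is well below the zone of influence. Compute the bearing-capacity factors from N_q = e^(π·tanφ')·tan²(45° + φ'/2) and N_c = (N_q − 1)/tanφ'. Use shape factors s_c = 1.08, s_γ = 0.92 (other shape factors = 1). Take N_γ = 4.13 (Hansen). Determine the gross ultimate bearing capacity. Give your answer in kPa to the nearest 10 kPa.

q_ult ≈ 660 kPa

tan22° = 0.404, so N_q = e^(π×0.404)·tan²(56°) = 3.558 × 2.198 = 7.82.
N_c = (7.82 − 1)/tan22° = 16.88.
Overburden at base level: q = 20 × 2.04 = 40.8 kPa.
Cohesion term c·N_c·s_c = 15 × 16.883 × 1.08 = 273.5 kPa; surcharge term q·N_q = 40.8 × 7.8211 = 319.1 kPa; self-weight term 0.5·γ·B·N_γ·s_γ = 0.5 × 20 × 1.75 × 4.13 × 0.92 = 66.493 kPa.
q_ult = 273.5 + 319.1 + 66.493 = 659.1 kPa.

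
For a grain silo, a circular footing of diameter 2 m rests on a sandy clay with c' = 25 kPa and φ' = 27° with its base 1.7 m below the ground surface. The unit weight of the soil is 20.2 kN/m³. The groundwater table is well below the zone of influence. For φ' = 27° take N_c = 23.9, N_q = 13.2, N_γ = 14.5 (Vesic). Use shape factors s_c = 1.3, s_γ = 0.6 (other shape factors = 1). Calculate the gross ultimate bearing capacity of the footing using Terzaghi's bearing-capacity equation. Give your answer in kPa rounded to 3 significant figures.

q = γ·D_f = 20.2 × 1.7 = 34.34 kPa.
c·N_c·s_c = 25 × 23.9 × 1.3 = 776.75 kPa
q·N_q = 34.34 × 13.2 = 453.29 kPa
0.5·γ·B·N_γ·s_γ = 0.5 × 20.2 × 2 × 14.5 × 0.6 = 175.74 kPa
q_ult = 776.75 + 453.29 + 175.74 = 1405.8 kPa.

q_ult ≈ 1410 kPa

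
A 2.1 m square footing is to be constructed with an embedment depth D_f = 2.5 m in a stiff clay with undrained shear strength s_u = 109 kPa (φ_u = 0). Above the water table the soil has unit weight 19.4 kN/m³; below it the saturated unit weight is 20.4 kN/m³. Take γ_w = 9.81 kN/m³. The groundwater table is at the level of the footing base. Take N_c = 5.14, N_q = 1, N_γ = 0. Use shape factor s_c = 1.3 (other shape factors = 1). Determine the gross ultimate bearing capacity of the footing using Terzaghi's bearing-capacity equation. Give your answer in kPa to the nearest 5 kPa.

Effective surcharge at the founding depth q = γ·D_f = 19.4 × 2.5 = 48.5 kPa.
q_ult = c·N_c·s_c + q·N_q
     = 109 × 5.14 × 1.3 + 48.5 × 1
     = 728.34 + 48.5 = 776.84 kPa.

q_ult ≈ 775 kPa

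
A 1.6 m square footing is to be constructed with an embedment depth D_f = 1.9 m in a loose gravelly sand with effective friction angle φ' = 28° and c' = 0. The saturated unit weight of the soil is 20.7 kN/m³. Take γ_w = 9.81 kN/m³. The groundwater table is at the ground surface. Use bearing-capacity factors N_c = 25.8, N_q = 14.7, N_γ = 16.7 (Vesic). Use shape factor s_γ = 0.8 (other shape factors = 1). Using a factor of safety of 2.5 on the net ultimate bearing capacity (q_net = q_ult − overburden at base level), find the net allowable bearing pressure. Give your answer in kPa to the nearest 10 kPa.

q_all(net) ≈ 160 kPa

With the water table at the surface the whole profile is submerged: γ' = 20.7 − 9.81 = 10.89 kN/m³, so q = γ'·D_f = 20.691 kPa; the same γ' applies in the ½γBN_γ term.
q_ult = q·N_q + 0.5·γ·B·N_γ·s_γ
     = 20.691 × 14.7 + 0.5 × 10.89 × 1.6 × 16.7 × 0.8
     = 304.16 + 116.39 = 420.55 kPa.
q_net = 420.55 − 20.691 = 399.86 kPa.
q_all(net) = 399.86 / 2.5 = 159.94 kPa.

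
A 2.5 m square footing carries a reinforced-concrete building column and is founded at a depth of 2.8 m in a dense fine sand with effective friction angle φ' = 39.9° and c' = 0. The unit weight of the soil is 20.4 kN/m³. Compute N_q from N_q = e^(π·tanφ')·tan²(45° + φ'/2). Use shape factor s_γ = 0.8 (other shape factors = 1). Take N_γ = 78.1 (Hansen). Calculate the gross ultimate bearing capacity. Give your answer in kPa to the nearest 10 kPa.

q_ult ≈ 5210 kPa

tan39.9° = 0.8361, so N_q = e^(π×0.8361)·tan²(64.95°) = 13.829 × 4.578 = 63.31.
Effective surcharge at the founding depth q = γ·D_f = 20.4 × 2.8 = 57.12 kPa.
q_ult = q·N_q + 0.5·γ·B·N_γ·s_γ
     = 57.12 × 63.31 + 0.5 × 20.4 × 2.5 × 78.1 × 0.8
     = 3616.3 + 1593.2 = 5209.5 kPa.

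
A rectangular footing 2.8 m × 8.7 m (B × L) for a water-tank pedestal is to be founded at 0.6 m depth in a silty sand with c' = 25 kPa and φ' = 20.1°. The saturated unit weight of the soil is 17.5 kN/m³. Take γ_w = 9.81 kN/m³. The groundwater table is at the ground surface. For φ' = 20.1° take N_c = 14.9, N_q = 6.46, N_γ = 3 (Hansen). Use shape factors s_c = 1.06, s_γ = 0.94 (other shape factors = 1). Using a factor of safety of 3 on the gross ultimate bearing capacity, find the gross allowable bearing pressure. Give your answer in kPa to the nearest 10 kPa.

q_all ≈ 150 kPa

γ' = 17.5 − 9.81 = 7.69 kN/m³ (submerged throughout). q = 7.69 × 0.6 = 4.614 kPa; the same γ' applies in the ½γBN_γ term.
c·N_c·s_c = 25 × 14.9 × 1.06 = 394.85 kPa
q·N_q = 4.614 × 6.46 = 29.806 kPa
0.5·γ·B·N_γ·s_γ = 0.5 × 7.69 × 2.8 × 3 × 0.94 = 30.36 kPa
q_ult = 394.85 + 29.806 + 30.36 = 455.02 kPa.
q_all = 455.02 / 3 = 151.67 kPa.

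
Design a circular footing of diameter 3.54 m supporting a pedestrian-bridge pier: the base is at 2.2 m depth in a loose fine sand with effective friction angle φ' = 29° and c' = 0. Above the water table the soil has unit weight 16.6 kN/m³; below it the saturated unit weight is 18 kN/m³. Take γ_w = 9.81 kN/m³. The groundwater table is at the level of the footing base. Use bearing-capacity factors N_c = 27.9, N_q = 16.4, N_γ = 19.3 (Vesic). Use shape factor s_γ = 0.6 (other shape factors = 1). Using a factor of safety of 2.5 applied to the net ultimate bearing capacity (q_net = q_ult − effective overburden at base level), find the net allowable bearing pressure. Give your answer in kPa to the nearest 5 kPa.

q_all(net) ≈ 290 kPa

Overburden at base level: q = 16.6 × 2.2 = 36.52 kPa.
Below the base the soil is submerged, so the ½γBN_γ term uses γ' = 18 − 9.81 = 8.19 kN/m³.
Surcharge term q·N_q = 36.52 × 16.4 = 598.93 kPa; self-weight term 0.5·γ·B·N_γ·s_γ = 0.5 × 8.19 × 3.54 × 19.3 × 0.6 = 167.87 kPa.
q_ult = 598.93 + 167.87 = 766.8 kPa.
Net ultimate: q_net = 766.8 − 36.52 = 730.28 kPa.
q_all(net) = 730.28 / 2.5 = 292.11 kPa.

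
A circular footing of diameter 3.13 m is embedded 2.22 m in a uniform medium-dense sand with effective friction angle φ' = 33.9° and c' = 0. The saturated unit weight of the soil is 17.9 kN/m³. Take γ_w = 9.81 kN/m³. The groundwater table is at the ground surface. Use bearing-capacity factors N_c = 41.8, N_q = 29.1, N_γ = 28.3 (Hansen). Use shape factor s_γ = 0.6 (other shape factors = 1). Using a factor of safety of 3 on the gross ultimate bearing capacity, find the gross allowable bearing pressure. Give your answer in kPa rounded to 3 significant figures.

With the water table at the surface the whole profile is submerged: γ' = 17.9 − 9.81 = 8.09 kN/m³, so q = γ'·D_f = 17.96 kPa; the same γ' applies in the ½γBN_γ term.
q_ult = q·N_q + 0.5·γ·B·N_γ·s_γ
     = 17.96 × 29.1 + 0.5 × 8.09 × 3.13 × 28.3 × 0.6
     = 522.63 + 214.98 = 737.61 kPa.
q_all = 737.61 / 3 = 245.87 kPa.

q_all ≈ 246 kPa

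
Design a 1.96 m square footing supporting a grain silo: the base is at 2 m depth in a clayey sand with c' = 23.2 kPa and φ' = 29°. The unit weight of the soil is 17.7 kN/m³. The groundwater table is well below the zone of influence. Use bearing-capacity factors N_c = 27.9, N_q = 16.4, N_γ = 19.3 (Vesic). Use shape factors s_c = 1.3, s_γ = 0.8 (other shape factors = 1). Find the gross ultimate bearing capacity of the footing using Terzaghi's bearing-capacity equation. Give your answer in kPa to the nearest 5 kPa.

Overburden at base level: q = 17.7 × 2 = 35.4 kPa.
Cohesion term c·N_c·s_c = 23.2 × 27.9 × 1.3 = 841.46 kPa; surcharge term q·N_q = 35.4 × 16.4 = 580.56 kPa; self-weight term 0.5·γ·B·N_γ·s_γ = 0.5 × 17.7 × 1.96 × 19.3 × 0.8 = 267.82 kPa.
q_ult = 841.46 + 580.56 + 267.82 = 1689.8 kPa.

q_ult ≈ 1690 kPa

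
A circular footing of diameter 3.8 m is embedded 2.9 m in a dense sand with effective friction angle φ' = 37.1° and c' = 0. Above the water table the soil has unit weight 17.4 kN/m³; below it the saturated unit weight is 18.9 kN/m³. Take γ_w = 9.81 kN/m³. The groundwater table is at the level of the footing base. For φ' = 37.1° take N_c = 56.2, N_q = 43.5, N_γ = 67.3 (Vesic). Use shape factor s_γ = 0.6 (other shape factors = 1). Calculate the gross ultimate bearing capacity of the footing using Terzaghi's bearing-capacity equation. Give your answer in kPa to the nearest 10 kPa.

q_ult ≈ 2890 kPa

Effective surcharge at the founding depth q = γ·D_f = 17.4 × 2.9 = 50.46 kPa.
The water table coincides with the base, so in the self-weight term γ → γ' = 9.09 kN/m³.
q_ult = q·N_q + 0.5·γ·B·N_γ·s_γ
     = 50.46 × 43.5 + 0.5 × 9.09 × 3.8 × 67.3 × 0.6
     = 2195 + 697.4 = 2892.4 kPa.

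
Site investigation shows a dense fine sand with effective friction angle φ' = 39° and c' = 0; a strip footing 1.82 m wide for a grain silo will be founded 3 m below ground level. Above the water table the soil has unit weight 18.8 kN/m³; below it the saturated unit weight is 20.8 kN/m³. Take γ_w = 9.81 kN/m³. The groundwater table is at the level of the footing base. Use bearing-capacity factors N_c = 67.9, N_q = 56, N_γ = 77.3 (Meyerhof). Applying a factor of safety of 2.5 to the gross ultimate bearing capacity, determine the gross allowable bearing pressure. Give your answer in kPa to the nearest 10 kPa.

q = γ·D_f = 18.8 × 3 = 56.4 kPa.
For the ½γBN_γ term take γ' = 20.8 − 9.81 = 10.99 kN/m³ (soil below base is submerged).
q·N_q = 56.4 × 56 = 3158.4 kPa
0.5·γ·B·N_γ = 0.5 × 10.99 × 1.82 × 77.3 = 773.07 kPa
q_ult = 3158.4 + 773.07 = 3931.5 kPa.
q_all = q_ult / FS = 3931.5 / 2.5 = 1572.6 kPa.

q_all ≈ 1570 kPa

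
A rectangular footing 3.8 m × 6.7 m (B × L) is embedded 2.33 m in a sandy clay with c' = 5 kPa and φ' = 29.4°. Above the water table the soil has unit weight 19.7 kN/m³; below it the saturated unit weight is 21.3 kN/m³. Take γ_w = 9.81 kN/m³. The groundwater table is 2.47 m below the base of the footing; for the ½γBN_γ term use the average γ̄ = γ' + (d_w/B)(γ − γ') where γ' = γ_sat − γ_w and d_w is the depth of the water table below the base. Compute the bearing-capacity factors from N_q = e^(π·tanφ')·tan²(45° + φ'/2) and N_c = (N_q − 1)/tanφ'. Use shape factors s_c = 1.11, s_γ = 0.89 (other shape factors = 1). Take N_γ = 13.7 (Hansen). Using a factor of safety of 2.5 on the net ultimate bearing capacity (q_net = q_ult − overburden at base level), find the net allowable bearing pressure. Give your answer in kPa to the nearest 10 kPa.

N_q = e^(π·tan29.4°)·tan²(59.7°) = 17.2; N_c = (N_q − 1)/tanφ' = 28.74.
Overburden at base level: q = 19.7 × 2.33 = 45.901 kPa.
The water table is 2.47 m below the base (< B = 3.8 m), so the ½γBN_γ term uses γ̄ = γ' + (d_w/B)(γ − γ') = 11.49 + (2.47/3.8)(19.7 − 11.49) = 16.827 kN/m³.
Cohesion term c·N_c·s_c = 5 × 28.744 × 1.11 = 159.53 kPa; surcharge term q·N_q = 45.901 × 17.196 = 789.33 kPa; self-weight term 0.5·γ·B·N_γ·s_γ = 0.5 × 16.827 × 3.8 × 13.7 × 0.89 = 389.81 kPa.
q_ult = 159.53 + 789.33 + 389.81 = 1338.7 kPa.
q_net = 1338.7 − 45.901 = 1292.8 kPa.
q_all(net) = 1292.8 / 2.5 = 517.11 kPa.

q_all(net) ≈ 520 kPa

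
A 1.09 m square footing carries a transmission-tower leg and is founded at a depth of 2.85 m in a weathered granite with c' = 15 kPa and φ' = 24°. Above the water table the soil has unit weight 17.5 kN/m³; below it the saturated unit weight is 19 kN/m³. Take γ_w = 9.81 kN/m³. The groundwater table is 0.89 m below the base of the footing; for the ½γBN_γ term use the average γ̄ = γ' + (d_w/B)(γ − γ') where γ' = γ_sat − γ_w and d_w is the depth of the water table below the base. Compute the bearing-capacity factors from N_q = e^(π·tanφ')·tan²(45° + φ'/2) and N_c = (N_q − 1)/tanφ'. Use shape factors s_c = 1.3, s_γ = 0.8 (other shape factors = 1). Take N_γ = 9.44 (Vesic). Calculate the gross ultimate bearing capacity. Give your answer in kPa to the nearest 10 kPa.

tan24° = 0.4452, so N_q = e^(π×0.4452)·tan²(57°) = 4.05 × 2.371 = 9.6.
N_c = (9.6 − 1)/tan24° = 19.32.
Overburden at base level: q = 17.5 × 2.85 = 49.875 kPa.
The water table is 0.89 m below the base (< B = 1.09 m), so the ½γBN_γ term uses γ̄ = γ' + (d_w/B)(γ − γ') = 9.19 + (0.89/1.09)(17.5 − 9.19) = 15.975 kN/m³.
Cohesion term c·N_c·s_c = 15 × 19.324 × 1.3 = 376.81 kPa; surcharge term q·N_q = 49.875 × 9.6034 = 478.97 kPa; self-weight term 0.5·γ·B·N_γ·s_γ = 0.5 × 15.975 × 1.09 × 9.44 × 0.8 = 65.751 kPa.
q_ult = 376.81 + 478.97 + 65.751 = 921.53 kPa.

q_ult ≈ 920 kPa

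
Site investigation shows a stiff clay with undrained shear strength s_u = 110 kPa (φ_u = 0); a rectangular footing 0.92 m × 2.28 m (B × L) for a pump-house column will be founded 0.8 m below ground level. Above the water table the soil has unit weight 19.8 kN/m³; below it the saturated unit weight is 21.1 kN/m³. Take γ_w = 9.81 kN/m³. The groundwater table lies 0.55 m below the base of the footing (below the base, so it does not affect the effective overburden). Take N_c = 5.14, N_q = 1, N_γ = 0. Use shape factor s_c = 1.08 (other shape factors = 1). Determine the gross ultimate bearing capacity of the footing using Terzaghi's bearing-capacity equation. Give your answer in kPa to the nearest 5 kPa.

q_ult ≈ 625 kPa

Effective surcharge at the founding depth q = γ·D_f = 19.8 × 0.8 = 15.84 kPa.
q_ult = c·N_c·s_c + q·N_q
     = 110 × 5.14 × 1.08 + 15.84 × 1
     = 610.63 + 15.84 = 626.47 kPa.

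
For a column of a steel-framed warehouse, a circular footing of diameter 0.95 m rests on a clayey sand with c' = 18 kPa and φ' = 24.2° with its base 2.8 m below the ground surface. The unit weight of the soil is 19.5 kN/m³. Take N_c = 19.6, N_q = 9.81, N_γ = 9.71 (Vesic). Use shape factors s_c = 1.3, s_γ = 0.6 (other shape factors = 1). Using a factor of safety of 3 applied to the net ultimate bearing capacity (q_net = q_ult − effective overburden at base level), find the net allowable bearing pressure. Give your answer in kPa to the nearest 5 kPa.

q = γ·D_f = 19.5 × 2.8 = 54.6 kPa.
c·N_c·s_c = 18 × 19.6 × 1.3 = 458.64 kPa
q·N_q = 54.6 × 9.81 = 535.63 kPa
0.5·γ·B·N_γ·s_γ = 0.5 × 19.5 × 0.95 × 9.71 × 0.6 = 53.963 kPa
q_ult = 458.64 + 535.63 + 53.963 = 1048.2 kPa.
Net ultimate: q_net = 1048.2 − 54.6 = 993.63 kPa.
q_all(net) = 993.63 / 3 = 331.21 kPa.

q_all(net) ≈ 330 kPa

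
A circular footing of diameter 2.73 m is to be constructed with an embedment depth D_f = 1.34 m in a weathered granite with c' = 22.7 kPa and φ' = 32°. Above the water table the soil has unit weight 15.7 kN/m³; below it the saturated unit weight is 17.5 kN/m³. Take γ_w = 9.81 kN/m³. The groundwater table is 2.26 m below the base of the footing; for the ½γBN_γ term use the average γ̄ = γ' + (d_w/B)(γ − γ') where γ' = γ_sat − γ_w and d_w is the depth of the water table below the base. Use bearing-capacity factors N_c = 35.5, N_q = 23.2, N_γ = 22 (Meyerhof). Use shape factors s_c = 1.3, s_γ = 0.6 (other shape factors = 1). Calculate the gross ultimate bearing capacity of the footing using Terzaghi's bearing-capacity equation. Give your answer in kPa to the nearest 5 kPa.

q = γ·D_f = 15.7 × 1.34 = 21.038 kPa.
γ' = 7.69 kN/m³; averaging over the depth B below the base, γ̄ = γ' + (d_w/B)(γ − γ') = 14.321 kN/m³.
c·N_c·s_c = 22.7 × 35.5 × 1.3 = 1047.6 kPa
q·N_q = 21.038 × 23.2 = 488.08 kPa
0.5·γ·B·N_γ·s_γ = 0.5 × 14.321 × 2.73 × 22 × 0.6 = 258.04 kPa
q_ult = 1047.6 + 488.08 + 258.04 = 1793.7 kPa.

q_ult ≈ 1795 kPa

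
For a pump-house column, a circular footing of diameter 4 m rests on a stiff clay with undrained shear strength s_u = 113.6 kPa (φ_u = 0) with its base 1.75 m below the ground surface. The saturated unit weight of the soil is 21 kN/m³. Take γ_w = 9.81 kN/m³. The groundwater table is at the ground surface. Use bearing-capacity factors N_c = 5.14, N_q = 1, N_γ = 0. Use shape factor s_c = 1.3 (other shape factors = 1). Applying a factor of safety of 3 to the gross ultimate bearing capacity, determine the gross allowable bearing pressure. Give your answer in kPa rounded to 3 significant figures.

q_all ≈ 260 kPa

Water table at ground surface, so effective unit weight γ' = 21 − 9.81 = 11.19 kN/m³ is used throughout; overburden q = 11.19 × 1.75 = 19.582 kPa.
Cohesion term c·N_c·s_c = 113.6 × 5.14 × 1.3 = 759.08 kPa; surcharge term q·N_q = 19.582 × 1 = 19.582 kPa.
q_ult = 759.08 + 19.582 = 778.66 kPa.
q_all = q_ult / FS = 778.66 / 3 = 259.55 kPa.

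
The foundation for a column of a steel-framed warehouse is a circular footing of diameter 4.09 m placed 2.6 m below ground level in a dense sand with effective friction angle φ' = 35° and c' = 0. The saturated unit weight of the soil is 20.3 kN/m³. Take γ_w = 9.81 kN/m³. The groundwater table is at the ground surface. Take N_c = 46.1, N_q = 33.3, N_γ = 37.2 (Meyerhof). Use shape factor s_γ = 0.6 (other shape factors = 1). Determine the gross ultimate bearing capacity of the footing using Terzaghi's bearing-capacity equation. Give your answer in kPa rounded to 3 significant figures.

q_ult ≈ 1390 kPa

γ' = 20.3 − 9.81 = 10.49 kN/m³ (submerged throughout). q = 10.49 × 2.6 = 27.274 kPa; the same γ' applies in the ½γBN_γ term.
q·N_q = 27.274 × 33.3 = 908.22 kPa
0.5·γ·B·N_γ·s_γ = 0.5 × 10.49 × 4.09 × 37.2 × 0.6 = 478.81 kPa
q_ult = 908.22 + 478.81 = 1387 kPa.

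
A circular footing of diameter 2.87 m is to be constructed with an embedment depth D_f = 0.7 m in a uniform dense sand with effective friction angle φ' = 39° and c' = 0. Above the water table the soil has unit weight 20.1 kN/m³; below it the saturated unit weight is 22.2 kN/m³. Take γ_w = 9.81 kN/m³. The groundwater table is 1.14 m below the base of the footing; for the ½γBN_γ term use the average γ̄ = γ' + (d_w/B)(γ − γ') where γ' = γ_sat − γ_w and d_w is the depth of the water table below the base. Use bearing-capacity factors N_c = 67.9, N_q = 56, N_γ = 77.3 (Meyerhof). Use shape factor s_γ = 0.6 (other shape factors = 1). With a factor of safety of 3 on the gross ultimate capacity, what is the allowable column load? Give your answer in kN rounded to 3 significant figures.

Overburden at base level: q = 20.1 × 0.7 = 14.07 kPa.
The water table is 1.14 m below the base (< B = 2.87 m), so the ½γBN_γ term uses γ̄ = γ' + (d_w/B)(γ − γ') = 12.39 + (1.14/2.87)(20.1 − 12.39) = 15.453 kN/m³.
Surcharge term q·N_q = 14.07 × 56 = 787.92 kPa; self-weight term 0.5·γ·B·N_γ·s_γ = 0.5 × 15.453 × 2.87 × 77.3 × 0.6 = 1028.4 kPa.
q_ult = 787.92 + 1028.4 = 1816.4 kPa.
Gross allowable pressure q_all = 1816.4 / 3 = 605.46 kPa.
Footing area = 6.4692 m², so allowable column load = 605.46 × 6.4692 = 3916.8 kN.

P_all ≈ 3920 kN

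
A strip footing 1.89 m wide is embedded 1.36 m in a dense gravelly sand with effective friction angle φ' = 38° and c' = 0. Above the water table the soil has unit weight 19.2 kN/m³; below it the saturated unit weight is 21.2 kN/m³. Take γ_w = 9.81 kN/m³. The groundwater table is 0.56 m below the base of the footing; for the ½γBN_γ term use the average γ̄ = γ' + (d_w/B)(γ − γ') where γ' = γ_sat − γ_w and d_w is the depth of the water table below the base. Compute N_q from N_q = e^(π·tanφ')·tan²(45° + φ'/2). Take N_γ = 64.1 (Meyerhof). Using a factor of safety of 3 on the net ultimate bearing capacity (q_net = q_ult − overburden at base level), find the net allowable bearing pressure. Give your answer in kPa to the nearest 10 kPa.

N_q = e^(π·tan38°)·tan²(64°) = 48.93.
Overburden at base level: q = 19.2 × 1.36 = 26.112 kPa.
The water table is 0.56 m below the base (< B = 1.89 m), so the ½γBN_γ term uses γ̄ = γ' + (d_w/B)(γ − γ') = 11.39 + (0.56/1.89)(19.2 − 11.39) = 13.704 kN/m³.
Surcharge term q·N_q = 26.112 × 48.933 = 1277.7 kPa; self-weight term 0.5·γ·B·N_γ = 0.5 × 13.704 × 1.89 × 64.1 = 830.12 kPa.
q_ult = 1277.7 + 830.12 = 2107.9 kPa.
q_net = 2107.9 − 26.112 = 2081.8 kPa.
q_all(net) = 2081.8 / 3 = 693.92 kPa.

q_all(net) ≈ 690 kPa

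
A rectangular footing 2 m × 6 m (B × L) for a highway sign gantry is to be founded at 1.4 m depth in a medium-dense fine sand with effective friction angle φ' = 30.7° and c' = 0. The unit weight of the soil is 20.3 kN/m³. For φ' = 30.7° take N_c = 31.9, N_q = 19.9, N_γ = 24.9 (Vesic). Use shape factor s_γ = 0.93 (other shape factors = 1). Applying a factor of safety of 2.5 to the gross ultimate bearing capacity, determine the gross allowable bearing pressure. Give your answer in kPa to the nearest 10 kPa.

q_all ≈ 410 kPa

Effective surcharge at the founding depth q = γ·D_f = 20.3 × 1.4 = 28.42 kPa.
q_ult = q·N_q + 0.5·γ·B·N_γ·s_γ
     = 28.42 × 19.9 + 0.5 × 20.3 × 2 × 24.9 × 0.93
     = 565.56 + 470.09 = 1035.6 kPa.
q_all = q_ult / FS = 1035.6 / 2.5 = 414.26 kPa.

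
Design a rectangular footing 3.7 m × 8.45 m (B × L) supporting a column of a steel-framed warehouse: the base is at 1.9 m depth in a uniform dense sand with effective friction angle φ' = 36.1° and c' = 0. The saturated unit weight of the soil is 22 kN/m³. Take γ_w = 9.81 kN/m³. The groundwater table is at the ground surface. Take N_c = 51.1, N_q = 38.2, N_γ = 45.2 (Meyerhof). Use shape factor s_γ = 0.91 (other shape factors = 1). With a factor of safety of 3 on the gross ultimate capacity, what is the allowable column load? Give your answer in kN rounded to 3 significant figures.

P_all ≈ 18900 kN

With the water table at the surface the whole profile is submerged: γ' = 22 − 9.81 = 12.19 kN/m³, so q = γ'·D_f = 23.161 kPa; the same γ' applies in the ½γBN_γ term.
q_ult = q·N_q + 0.5·γ·B·N_γ·s_γ
     = 23.161 × 38.2 + 0.5 × 12.19 × 3.7 × 45.2 × 0.91
     = 884.75 + 927.59 = 1812.3 kPa.
Gross allowable pressure q_all = 1812.3 / 3 = 604.11 kPa.
Footing area = 31.265 m², so allowable column load = 604.11 × 31.265 = 18888 kN.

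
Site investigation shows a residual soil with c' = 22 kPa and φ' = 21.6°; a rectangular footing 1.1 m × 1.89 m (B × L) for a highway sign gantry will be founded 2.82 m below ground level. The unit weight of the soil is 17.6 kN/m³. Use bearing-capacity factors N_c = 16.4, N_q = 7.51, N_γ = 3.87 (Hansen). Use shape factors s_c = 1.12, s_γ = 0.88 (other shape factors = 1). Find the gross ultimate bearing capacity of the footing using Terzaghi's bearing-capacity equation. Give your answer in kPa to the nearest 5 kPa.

Effective surcharge at the founding depth q = γ·D_f = 17.6 × 2.82 = 49.632 kPa.
q_ult = c·N_c·s_c + q·N_q + 0.5·γ·B·N_γ·s_γ
     = 22 × 16.4 × 1.12 + 49.632 × 7.51 + 0.5 × 17.6 × 1.1 × 3.87 × 0.88
     = 404.1 + 372.74 + 32.966 = 809.8 kPa.

q_ult ≈ 810 kPa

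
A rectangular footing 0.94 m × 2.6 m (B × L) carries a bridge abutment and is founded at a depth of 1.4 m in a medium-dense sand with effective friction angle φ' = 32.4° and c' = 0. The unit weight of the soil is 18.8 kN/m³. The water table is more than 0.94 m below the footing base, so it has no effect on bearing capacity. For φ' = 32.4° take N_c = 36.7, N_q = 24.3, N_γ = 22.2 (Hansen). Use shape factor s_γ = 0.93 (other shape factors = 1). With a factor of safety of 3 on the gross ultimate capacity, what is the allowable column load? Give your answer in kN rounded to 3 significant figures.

P_all ≈ 670 kN

q = γ·D_f = 18.8 × 1.4 = 26.32 kPa.
q·N_q = 26.32 × 24.3 = 639.58 kPa
0.5·γ·B·N_γ·s_γ = 0.5 × 18.8 × 0.94 × 22.2 × 0.93 = 182.43 kPa
q_ult = 639.58 + 182.43 = 822 kPa.
Gross allowable pressure q_all = 822 / 3 = 274 kPa.
Footing area = 2.444 m², so allowable column load = 274 × 2.444 = 669.66 kN.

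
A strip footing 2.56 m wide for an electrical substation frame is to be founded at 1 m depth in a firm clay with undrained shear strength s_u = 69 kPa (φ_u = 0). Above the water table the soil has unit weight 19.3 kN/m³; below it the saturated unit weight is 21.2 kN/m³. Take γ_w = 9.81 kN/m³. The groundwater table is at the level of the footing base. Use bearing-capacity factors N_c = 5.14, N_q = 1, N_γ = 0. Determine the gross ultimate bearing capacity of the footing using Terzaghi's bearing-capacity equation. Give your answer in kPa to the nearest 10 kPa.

Effective surcharge at the founding depth q = γ·D_f = 19.3 × 1 = 19.3 kPa.
q_ult = c·N_c + q·N_q
     = 69 × 5.14 + 19.3 × 1
     = 354.66 + 19.3 = 373.96 kPa.

q_ult ≈ 370 kPa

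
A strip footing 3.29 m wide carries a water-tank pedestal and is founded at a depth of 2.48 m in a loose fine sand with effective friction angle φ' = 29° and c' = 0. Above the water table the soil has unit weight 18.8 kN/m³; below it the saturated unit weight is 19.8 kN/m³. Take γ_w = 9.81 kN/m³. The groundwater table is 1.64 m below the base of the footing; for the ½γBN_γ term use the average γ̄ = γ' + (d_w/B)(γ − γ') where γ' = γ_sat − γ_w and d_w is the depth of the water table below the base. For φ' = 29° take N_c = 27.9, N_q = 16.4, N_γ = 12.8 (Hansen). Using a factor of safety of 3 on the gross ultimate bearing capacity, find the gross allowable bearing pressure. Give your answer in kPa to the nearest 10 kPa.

q_all ≈ 360 kPa

Overburden at base level: q = 18.8 × 2.48 = 46.624 kPa.
The water table is 1.64 m below the base (< B = 3.29 m), so the ½γBN_γ term uses γ̄ = γ' + (d_w/B)(γ − γ') = 9.99 + (1.64/3.29)(18.8 − 9.99) = 14.382 kN/m³.
Surcharge term q·N_q = 46.624 × 16.4 = 764.63 kPa; self-weight term 0.5·γ·B·N_γ = 0.5 × 14.382 × 3.29 × 12.8 = 302.82 kPa.
q_ult = 764.63 + 302.82 = 1067.5 kPa.
q_all = 1067.5 / 3 = 355.82 kPa.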